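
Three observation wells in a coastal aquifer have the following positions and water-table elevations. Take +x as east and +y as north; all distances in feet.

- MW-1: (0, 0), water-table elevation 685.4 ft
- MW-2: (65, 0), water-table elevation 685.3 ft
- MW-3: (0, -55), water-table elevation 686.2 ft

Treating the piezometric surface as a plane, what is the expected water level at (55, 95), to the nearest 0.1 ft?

∂h/∂x = (685.3 − 685.4) / (65 − 0) = -0.001538
∂h/∂y = (686.2 − 685.4) / (-55 − 0) = -0.01455
h(55, 95) = 685.4 + (-0.001538)·(55) + (-0.01455)·(95) = 685.4 -0.085 -1.382 = 683.934 ft.

683.9 ft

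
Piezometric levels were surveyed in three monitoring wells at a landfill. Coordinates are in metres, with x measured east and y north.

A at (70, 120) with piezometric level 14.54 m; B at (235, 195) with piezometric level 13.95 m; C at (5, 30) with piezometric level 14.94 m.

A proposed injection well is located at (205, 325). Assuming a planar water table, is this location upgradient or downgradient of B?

downgradient

Taking A as reference: B−A = (165, 75, -0.59); C−A = (-65, -90, +0.40).
Solve a·Δx + b·Δy = Δh: det = 165·(-90) − (-65)·75 = -9975.
∂h/∂x = [(-0.59)·(-90) − (+0.40)·75] / -9975 = -0.002316
∂h/∂y = [165·(+0.40) − (-65)·(-0.59)] / -9975 = -0.002772
Head at (205, 325) = 14.54 + (-0.002316)·(135) + (-0.002772)·(205) = 13.66 m.
That is lower than the 13.95 m at B, so the point is downgradient.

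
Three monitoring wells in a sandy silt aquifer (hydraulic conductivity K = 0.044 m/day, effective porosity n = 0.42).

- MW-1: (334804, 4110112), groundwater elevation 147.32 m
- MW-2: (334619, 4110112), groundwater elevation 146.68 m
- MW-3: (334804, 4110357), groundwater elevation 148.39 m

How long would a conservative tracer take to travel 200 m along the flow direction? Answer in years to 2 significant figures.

940 years

∂h/∂x = (146.68 − 147.32) / (334619 − 334804) = +0.003459
∂h/∂y = (148.39 − 147.32) / (4110357 − 4110112) = +0.004367
|∇h| = √(0.003459² + 0.004367²) = 0.005571
Seepage velocity v = K·i/n = 0.044 × 0.005571 / 0.42 = 0.0005836 m/day.
t = 200 / 0.0005836 = 3.427e+05 days = 938 years.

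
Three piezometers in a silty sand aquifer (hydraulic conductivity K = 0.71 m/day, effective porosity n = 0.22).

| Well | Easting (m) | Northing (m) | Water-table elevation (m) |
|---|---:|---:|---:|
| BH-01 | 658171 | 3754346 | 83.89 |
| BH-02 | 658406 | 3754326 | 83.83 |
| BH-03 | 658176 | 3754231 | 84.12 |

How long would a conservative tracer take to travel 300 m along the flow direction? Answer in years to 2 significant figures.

120 years

Three-point gradient (reference BH-01): Δ to BH-02 = (235, -20, -0.06), Δ to BH-03 = (5, -115, +0.23).
∂h/∂x = -0.0004271, ∂h/∂y = -0.002019 (det = -26925).
|∇h| = √(-0.0004271² + -0.002019²) = 0.002064
Seepage velocity v = K·i/n = 0.71 × 0.002064 / 0.22 = 0.006661 m/day.
t = 300 / 0.006661 = 4.504e+04 days = 123 years.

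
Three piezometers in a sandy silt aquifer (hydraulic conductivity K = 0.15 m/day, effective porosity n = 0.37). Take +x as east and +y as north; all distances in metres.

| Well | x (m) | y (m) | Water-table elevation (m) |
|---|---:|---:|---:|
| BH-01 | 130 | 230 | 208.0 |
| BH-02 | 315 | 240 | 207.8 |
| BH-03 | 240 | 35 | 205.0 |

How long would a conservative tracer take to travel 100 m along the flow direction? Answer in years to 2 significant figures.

47 years

With h = a·x + b·y + c and BH-01 as origin, the differences give:
  185·a + 10·b = -0.2
  110·a + (-195)·b = -3.0
Eliminate b (×(-195) and ×10, subtract): -37175·a = 69.00 → a = ∂h/∂x = -0.001856
Back-substitute: b = ∂h/∂y = +0.01434.
|∇h| = √(-0.001856² + 0.01434²) = 0.01446
Seepage velocity v = K·i/n = 0.15 × 0.01446 / 0.37 = 0.005862 m/day.
t = 100 / 0.005862 = 1.706e+04 days = 46.7 years.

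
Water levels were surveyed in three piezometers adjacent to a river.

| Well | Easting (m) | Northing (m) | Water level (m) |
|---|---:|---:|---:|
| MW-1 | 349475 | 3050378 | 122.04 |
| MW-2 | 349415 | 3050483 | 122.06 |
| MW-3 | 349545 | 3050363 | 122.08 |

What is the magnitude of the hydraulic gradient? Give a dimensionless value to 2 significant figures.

Taking MW-1 as reference: MW-2−MW-1 = (-60, 105, +0.02); MW-3−MW-1 = (70, -15, +0.04).
Determinant of the coordinate differences = (-60)·(-15) − 70·105 = -6450.
∂h/∂x = [(+0.02)·(-15) − (+0.04)·105] / -6450 = +0.0006977
∂h/∂y = [(-60)·(+0.04) − 70·(+0.02)] / -6450 = +0.0005891
|∇h| = √(0.0006977² + 0.0005891²) = 0.0009131

0.00091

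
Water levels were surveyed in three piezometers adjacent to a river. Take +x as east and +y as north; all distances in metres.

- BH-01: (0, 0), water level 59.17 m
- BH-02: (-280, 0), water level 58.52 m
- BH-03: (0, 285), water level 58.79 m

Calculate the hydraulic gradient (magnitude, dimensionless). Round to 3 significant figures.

0.00268

∂h/∂x = (58.52 − 59.17) / (-280 − 0) = +0.002321
∂h/∂y = (58.79 − 59.17) / (285 − 0) = -0.001333
|∇h| = √(0.002321² + -0.001333²) = 0.002677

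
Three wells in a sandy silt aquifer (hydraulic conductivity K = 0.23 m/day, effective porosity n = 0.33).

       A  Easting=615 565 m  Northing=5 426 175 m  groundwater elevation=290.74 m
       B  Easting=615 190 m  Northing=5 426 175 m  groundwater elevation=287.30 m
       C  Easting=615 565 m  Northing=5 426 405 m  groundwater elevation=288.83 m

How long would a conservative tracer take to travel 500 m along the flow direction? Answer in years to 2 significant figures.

160 years

∂h/∂x = (287.30 − 290.74) / (615190 − 615565) = +0.009173
∂h/∂y = (288.83 − 290.74) / (5426405 − 5426175) = -0.008304
|∇h| = √(0.009173² + -0.008304²) = 0.01237
Seepage velocity v = K·i/n = 0.23 × 0.01237 / 0.33 = 0.008622 m/day.
t = 500 / 0.008622 = 5.799e+04 days = 159 years.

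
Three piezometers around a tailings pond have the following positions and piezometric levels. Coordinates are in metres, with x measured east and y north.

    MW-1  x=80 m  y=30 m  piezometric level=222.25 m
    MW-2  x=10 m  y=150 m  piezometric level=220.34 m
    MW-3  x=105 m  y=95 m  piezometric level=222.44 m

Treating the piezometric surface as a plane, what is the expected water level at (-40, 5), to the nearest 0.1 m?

Taking MW-1 as reference: MW-2−MW-1 = (-70, 120, -1.91); MW-3−MW-1 = (25, 65, +0.19).
Determinant of the coordinate differences = (-70)·65 − 25·120 = -7550.
∂h/∂x = [(-1.91)·65 − (+0.19)·120] / -7550 = +0.01946
∂h/∂y = [(-70)·(+0.19) − 25·(-1.91)] / -7550 = -0.004563
h(-40, 5) = 222.25 + (+0.01946)·(-120) + (-0.004563)·(-25) = 222.25 -2.336 +0.114 = 220.028 m.

220.0 m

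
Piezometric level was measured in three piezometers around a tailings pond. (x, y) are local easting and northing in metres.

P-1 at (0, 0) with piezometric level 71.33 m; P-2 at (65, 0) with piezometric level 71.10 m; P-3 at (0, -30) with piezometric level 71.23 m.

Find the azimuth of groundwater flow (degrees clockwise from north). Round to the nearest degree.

∂h/∂x = (71.10 − 71.33) / (65 − 0) = -0.003538
∂h/∂y = (71.23 − 71.33) / (-30 − 0) = +0.003333
Flow direction (−∇h) has components (+0.003538 E, -0.003333 N).
Azimuth = atan2(E, N) = atan2(+0.003538, -0.003333) = 133.3° ≈ 133°.

133°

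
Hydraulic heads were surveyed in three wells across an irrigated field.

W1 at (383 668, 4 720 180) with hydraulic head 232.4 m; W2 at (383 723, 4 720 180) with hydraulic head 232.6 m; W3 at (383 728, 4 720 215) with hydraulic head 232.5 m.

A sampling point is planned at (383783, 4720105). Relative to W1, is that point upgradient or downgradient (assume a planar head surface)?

upgradient

With h = a·x + b·y + c and W1 as origin, the differences give:
  55·a + 0·b = +0.2
  60·a + 35·b = +0.1
Eliminate b (×35 and ×0, subtract): 1925·a = 7.00 → a = ∂h/∂x = +0.003636
Back-substitute: b = ∂h/∂y = -0.003377.
Head at (383783, 4720105) = 232.4 + (+0.003636)·(115) + (-0.003377)·(-75) = 233.07 m.
That is higher than the 232.4 m at W1, so the point is upgradient.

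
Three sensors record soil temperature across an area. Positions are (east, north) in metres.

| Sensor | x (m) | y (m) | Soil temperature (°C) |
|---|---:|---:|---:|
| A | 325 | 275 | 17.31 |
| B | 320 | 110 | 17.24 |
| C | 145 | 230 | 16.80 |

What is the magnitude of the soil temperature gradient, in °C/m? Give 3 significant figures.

0.00277 °C/m

Differences from A: to B (Δx, Δy, Δh) = (-5, -165, -0.07); to C = (-180, -45, -0.51).
Determinant of the coordinate differences = (-5)·(-45) − (-180)·(-165) = -29475.
∂T/∂x = [(-0.07)·(-45) − (-0.51)·(-165)] / -29475 = +0.002748
∂T/∂y = [(-5)·(-0.51) − (-180)·(-0.07)] / -29475 = +0.0003410
|∇f| = √(0.002748² + 0.0003410²) = 0.002769 °C/m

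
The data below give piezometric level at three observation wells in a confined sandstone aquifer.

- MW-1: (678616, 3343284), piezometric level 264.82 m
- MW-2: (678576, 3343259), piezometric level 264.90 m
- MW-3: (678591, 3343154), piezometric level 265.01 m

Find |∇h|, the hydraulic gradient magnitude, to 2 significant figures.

With h = a·x + b·y + c and MW-1 as origin, the differences give:
  (-40)·a + (-25)·b = +0.08
  (-25)·a + (-130)·b = +0.19
Eliminate b (×(-130) and ×(-25), subtract): 4575·a = -5.650 → a = ∂h/∂x = -0.001235
Back-substitute: b = ∂h/∂y = -0.001224.
|∇h| = √(-0.001235² + -0.001224²) = 0.001739

0.0017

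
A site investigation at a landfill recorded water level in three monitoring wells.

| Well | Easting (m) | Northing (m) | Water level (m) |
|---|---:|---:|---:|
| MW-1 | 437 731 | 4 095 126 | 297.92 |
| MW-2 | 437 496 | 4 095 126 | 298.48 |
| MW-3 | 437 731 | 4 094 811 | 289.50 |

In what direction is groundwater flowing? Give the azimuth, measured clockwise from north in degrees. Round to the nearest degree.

175°

∂h/∂x = (298.48 − 297.92) / (437496 − 437731) = -0.002383
∂h/∂y = (289.50 − 297.92) / (4094811 − 4095126) = +0.02673
Flow direction (−∇h) has components (+0.002383 E, -0.02673 N).
Azimuth = atan2(E, N) = atan2(+0.002383, -0.02673) = 174.9° ≈ 175°.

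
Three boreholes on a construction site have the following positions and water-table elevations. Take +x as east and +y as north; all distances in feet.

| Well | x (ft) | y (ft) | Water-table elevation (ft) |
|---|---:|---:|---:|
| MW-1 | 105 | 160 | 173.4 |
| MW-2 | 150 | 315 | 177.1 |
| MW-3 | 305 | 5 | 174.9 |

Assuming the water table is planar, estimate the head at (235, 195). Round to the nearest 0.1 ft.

176.8 ft

With h = a·x + b·y + c and MW-1 as origin, the differences give:
  45·a + 155·b = +3.7
  200·a + (-155)·b = +1.5
Eliminate b (×(-155) and ×155, subtract): -37975·a = -806.00 → a = ∂h/∂x = +0.02122
Back-substitute: b = ∂h/∂y = +0.01771.
h(235, 195) = 173.4 + (+0.02122)·(130) + (+0.01771)·(35) = 173.4 +2.759 +0.620 = 176.779 ft.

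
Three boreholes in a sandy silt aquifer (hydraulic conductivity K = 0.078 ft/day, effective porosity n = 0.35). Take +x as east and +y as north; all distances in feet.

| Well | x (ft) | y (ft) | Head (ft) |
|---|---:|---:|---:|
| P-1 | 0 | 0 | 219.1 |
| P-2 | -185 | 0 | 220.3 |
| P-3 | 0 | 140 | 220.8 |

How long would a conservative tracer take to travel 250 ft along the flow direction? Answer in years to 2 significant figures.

220 years

∂h/∂x = (220.3 − 219.1) / (-185 − 0) = -0.006486
∂h/∂y = (220.8 − 219.1) / (140 − 0) = +0.01214
|∇h| = √(-0.006486² + 0.01214²) = 0.01376
Seepage velocity v = K·i/n = 0.078 × 0.01376 / 0.35 = 0.003067 ft/day.
t = 250 / 0.003067 = 8.151e+04 days = 223 years.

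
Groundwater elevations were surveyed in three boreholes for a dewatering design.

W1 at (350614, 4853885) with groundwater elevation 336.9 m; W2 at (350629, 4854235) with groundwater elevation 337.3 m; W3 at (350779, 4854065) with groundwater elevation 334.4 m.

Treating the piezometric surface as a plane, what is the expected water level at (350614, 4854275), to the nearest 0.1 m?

Differences from W1: to W2 (Δx, Δy, Δh) = (15, 350, +0.4); to W3 = (165, 180, -2.5).
Solve a·Δx + b·Δy = Δh: det = 15·180 − 165·350 = -55050.
∂h/∂x = [(+0.4)·180 − (-2.5)·350] / -55050 = -0.01720
∂h/∂y = [15·(-2.5) − 165·(+0.4)] / -55050 = +0.001880
h(350614, 4854275) = 336.9 + (-0.01720)·(0) + (+0.001880)·(390) = 336.9 -0.000 +0.733 = 337.633 m.

337.6 m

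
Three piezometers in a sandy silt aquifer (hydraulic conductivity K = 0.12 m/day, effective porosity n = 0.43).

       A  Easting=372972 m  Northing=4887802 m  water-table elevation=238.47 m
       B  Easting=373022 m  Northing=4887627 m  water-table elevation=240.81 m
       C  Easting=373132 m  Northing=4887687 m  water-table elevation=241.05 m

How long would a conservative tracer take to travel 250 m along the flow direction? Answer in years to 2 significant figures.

Taking A as reference: B−A = (50, -175, +2.34); C−A = (160, -115, +2.58).
Determinant of the coordinate differences = 50·(-115) − 160·(-175) = 22250.
∂h/∂x = [(+2.34)·(-115) − (+2.58)·(-175)] / 22250 = +0.008198
∂h/∂y = [50·(+2.58) − 160·(+2.34)] / 22250 = -0.01103
|∇h| = √(0.008198² + -0.01103²) = 0.01374
Seepage velocity v = K·i/n = 0.12 × 0.01374 / 0.43 = 0.003834 m/day.
t = 250 / 0.003834 = 6.521e+04 days = 179 years.

180 years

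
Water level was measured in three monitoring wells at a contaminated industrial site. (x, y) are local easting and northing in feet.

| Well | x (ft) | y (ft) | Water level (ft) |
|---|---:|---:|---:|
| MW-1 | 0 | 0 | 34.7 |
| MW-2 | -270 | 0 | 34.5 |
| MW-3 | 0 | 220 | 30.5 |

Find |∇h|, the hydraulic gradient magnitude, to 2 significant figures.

0.019

∂h/∂x = (34.5 − 34.7) / (-270 − 0) = +0.0007407
∂h/∂y = (30.5 − 34.7) / (220 − 0) = -0.01909
|∇h| = √(0.0007407² + -0.01909²) = 0.0191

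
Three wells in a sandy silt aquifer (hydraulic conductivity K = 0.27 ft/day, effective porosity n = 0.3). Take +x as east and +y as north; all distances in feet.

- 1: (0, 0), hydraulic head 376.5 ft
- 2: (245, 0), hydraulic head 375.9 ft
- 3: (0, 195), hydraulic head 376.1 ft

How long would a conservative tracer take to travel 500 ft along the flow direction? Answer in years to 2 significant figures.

480 years

∂h/∂x = (375.9 − 376.5) / (245 − 0) = -0.002449
∂h/∂y = (376.1 − 376.5) / (195 − 0) = -0.002051
|∇h| = √(-0.002449² + -0.002051²) = 0.003194
Seepage velocity v = K·i/n = 0.27 × 0.003194 / 0.3 = 0.002875 ft/day.
t = 500 / 0.002875 = 1.739e+05 days = 476 years.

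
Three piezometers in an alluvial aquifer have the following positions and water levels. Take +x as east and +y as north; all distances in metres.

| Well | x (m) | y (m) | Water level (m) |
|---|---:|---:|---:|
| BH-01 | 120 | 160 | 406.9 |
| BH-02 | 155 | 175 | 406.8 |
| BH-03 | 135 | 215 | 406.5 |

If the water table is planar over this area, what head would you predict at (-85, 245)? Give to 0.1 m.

Differences from BH-01: to BH-02 (Δx, Δy, Δh) = (35, 15, -0.1); to BH-03 = (15, 55, -0.4).
Solve a·Δx + b·Δy = Δh: det = 35·55 − 15·15 = 1700.
∂h/∂x = [(-0.1)·55 − (-0.4)·15] / 1700 = +0.0002941
∂h/∂y = [35·(-0.4) − 15·(-0.1)] / 1700 = -0.007353
h(-85, 245) = 406.9 + (+0.0002941)·(-205) + (-0.007353)·(85) = 406.9 -0.060 -0.625 = 406.215 m.

406.2 m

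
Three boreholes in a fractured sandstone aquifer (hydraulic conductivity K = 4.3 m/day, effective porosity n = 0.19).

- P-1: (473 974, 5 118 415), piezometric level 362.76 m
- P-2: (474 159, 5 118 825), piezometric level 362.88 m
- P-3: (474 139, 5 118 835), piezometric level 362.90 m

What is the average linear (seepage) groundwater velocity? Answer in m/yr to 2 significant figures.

7.6 m/yr

Differences from P-1: to P-2 (Δx, Δy, Δh) = (185, 410, +0.12); to P-3 = (165, 420, +0.14).
Solve a·Δx + b·Δy = Δh: det = 185·420 − 165·410 = 10050.
∂h/∂x = [(+0.12)·420 − (+0.14)·410] / 10050 = -0.0006965
∂h/∂y = [185·(+0.14) − 165·(+0.12)] / 10050 = +0.0006070
|∇h| = √(-0.0006965² + 0.0006070²) = 0.0009239
Seepage velocity v = K·i/n = 4.3 × 0.0009239 / 0.19 = 0.02091 m/day = 7.637 m/yr.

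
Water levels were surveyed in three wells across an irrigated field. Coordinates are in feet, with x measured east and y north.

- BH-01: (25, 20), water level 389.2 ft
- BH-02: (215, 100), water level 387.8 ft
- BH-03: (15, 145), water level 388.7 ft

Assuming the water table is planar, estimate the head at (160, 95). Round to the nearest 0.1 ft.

Differences from BH-01: to BH-02 (Δx, Δy, Δh) = (190, 80, -1.4); to BH-03 = (-10, 125, -0.5).
Determinant of the coordinate differences = 190·125 − (-10)·80 = 24550.
∂h/∂x = [(-1.4)·125 − (-0.5)·80] / 24550 = -0.005499
∂h/∂y = [190·(-0.5) − (-10)·(-1.4)] / 24550 = -0.004440
h(160, 95) = 389.2 + (-0.005499)·(135) + (-0.004440)·(75) = 389.2 -0.742 -0.333 = 388.125 ft.

388.1 ft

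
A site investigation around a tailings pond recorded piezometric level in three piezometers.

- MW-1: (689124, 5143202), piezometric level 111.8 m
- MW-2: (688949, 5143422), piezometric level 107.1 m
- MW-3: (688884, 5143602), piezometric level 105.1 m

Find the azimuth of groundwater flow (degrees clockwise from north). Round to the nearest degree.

276°

With h = a·x + b·y + c and MW-1 as origin, the differences give:
  (-175)·a + 220·b = -4.7
  (-240)·a + 400·b = -6.7
Eliminate b (×400 and ×220, subtract): -17200·a = -406.00 → a = ∂h/∂x = +0.02360
Back-substitute: b = ∂h/∂y = -0.002587.
Flow direction (−∇h) has components (-0.02360 E, +0.002587 N).
Azimuth = atan2(E, N) = atan2(-0.02360, +0.002587) = 276.3° ≈ 276°.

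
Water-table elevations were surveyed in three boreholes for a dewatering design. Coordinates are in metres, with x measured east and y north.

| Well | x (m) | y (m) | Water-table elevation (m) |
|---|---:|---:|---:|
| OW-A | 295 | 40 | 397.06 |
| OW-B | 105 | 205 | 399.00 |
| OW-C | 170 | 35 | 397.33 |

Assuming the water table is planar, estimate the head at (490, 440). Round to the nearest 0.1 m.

400.1 m

Three-point gradient (reference OW-A): Δ to OW-B = (-190, 165, +1.94), Δ to OW-C = (-125, -5, +0.27).
∂h/∂x = -0.002514, ∂h/∂y = +0.008862 (det = 21575).
h(490, 440) = 397.06 + (-0.002514)·(195) + (+0.008862)·(400) = 397.06 -0.490 +3.545 = 400.115 m.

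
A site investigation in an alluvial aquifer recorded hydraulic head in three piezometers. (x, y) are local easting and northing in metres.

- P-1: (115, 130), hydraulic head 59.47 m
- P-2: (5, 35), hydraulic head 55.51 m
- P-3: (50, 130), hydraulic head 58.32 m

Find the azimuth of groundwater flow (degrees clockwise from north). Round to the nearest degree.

Three-point gradient (reference P-1): Δ to P-2 = (-110, -95, -3.96), Δ to P-3 = (-65, 0, -1.15).
∂h/∂x = +0.01769, ∂h/∂y = +0.02120 (det = -6175).
Flow direction (−∇h) has components (-0.01769 E, -0.02120 N).
Azimuth = atan2(E, N) = atan2(-0.01769, -0.02120) = 219.8° ≈ 220°.

220°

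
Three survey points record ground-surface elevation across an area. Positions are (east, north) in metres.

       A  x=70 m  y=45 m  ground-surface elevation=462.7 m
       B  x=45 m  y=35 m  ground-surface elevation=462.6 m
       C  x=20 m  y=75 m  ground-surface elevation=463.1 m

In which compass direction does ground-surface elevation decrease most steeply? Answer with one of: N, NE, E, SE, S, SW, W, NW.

S

Differences from A: to B (Δx, Δy, Δh) = (-25, -10, -0.1); to C = (-50, 30, +0.4).
Determinant of the coordinate differences = (-25)·30 − (-50)·(-10) = -1250.
∂z/∂x = [(-0.1)·30 − (+0.4)·(-10)] / -1250 = -0.0008000
∂z/∂y = [(-25)·(+0.4) − (-50)·(-0.1)] / -1250 = +0.01200
Steepest decrease is along −∇f = (+0.0008000 E, -0.01200 N) → south.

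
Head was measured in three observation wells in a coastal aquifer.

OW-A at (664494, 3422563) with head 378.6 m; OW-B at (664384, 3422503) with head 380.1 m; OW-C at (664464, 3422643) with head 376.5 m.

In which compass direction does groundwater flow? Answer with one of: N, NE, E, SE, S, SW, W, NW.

Taking OW-A as reference: OW-B−OW-A = (-110, -60, +1.5); OW-C−OW-A = (-30, 80, -2.1).
Solve a·Δx + b·Δy = Δh: det = (-110)·80 − (-30)·(-60) = -10600.
∂h/∂x = [(+1.5)·80 − (-2.1)·(-60)] / -10600 = +0.0005660
∂h/∂y = [(-110)·(-2.1) − (-30)·(+1.5)] / -10600 = -0.02604
Flow = −∇h = (-0.0005660 east, +0.02604 north), which points north.

N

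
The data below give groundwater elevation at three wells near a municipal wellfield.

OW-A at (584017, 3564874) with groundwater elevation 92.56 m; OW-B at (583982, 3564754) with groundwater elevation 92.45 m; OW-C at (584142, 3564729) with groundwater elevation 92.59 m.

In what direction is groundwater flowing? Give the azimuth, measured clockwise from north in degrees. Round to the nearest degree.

Differences from OW-A: to OW-B (Δx, Δy, Δh) = (-35, -120, -0.11); to OW-C = (125, -145, +0.03).
Solve a·Δx + b·Δy = Δh: det = (-35)·(-145) − 125·(-120) = 20075.
∂h/∂x = [(-0.11)·(-145) − (+0.03)·(-120)] / 20075 = +0.0009738
∂h/∂y = [(-35)·(+0.03) − 125·(-0.11)] / 20075 = +0.0006326
Flow direction (−∇h) has components (-0.0009738 E, -0.0006326 N).
Azimuth = atan2(E, N) = atan2(-0.0009738, -0.0006326) = 237.0° ≈ 237°.

237°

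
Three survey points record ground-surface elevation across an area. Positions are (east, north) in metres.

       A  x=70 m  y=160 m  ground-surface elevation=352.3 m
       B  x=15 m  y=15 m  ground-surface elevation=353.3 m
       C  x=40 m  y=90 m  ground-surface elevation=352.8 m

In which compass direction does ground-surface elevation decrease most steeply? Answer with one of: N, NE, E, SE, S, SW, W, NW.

Taking A as reference: B−A = (-55, -145, +1.0); C−A = (-30, -70, +0.5).
Solve a·Δx + b·Δy = Δz: det = (-55)·(-70) − (-30)·(-145) = -500.
∂z/∂x = [(+1.0)·(-70) − (+0.5)·(-145)] / -500 = -0.005000
∂z/∂y = [(-55)·(+0.5) − (-30)·(+1.0)] / -500 = -0.005000
Steepest decrease is along −∇f = (+0.005000 E, +0.005000 N) → northeast.

NE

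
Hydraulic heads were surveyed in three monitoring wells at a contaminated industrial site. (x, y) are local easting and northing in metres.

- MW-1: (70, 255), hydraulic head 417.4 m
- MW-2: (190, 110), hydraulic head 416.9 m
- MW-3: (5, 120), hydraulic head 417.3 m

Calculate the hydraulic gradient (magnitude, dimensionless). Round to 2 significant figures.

Taking MW-1 as reference: MW-2−MW-1 = (120, -145, -0.5); MW-3−MW-1 = (-65, -135, -0.1).
Solve a·Δx + b·Δy = Δh: det = 120·(-135) − (-65)·(-145) = -25625.
∂h/∂x = [(-0.5)·(-135) − (-0.1)·(-145)] / -25625 = -0.002068
∂h/∂y = [120·(-0.1) − (-65)·(-0.5)] / -25625 = +0.001737
|∇h| = √(-0.002068² + 0.001737²) = 0.002701

0.0027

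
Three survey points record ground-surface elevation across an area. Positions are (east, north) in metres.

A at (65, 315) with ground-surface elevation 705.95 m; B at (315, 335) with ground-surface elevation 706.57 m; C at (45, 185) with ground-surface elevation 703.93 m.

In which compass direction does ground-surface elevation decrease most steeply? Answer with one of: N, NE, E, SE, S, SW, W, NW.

Differences from A: to B (Δx, Δy, Δh) = (250, 20, +0.62); to C = (-20, -130, -2.02).
Solve a·Δx + b·Δy = Δz: det = 250·(-130) − (-20)·20 = -32100.
∂z/∂x = [(+0.62)·(-130) − (-2.02)·20] / -32100 = +0.001252
∂z/∂y = [250·(-2.02) − (-20)·(+0.62)] / -32100 = +0.01535
Steepest decrease is along −∇f = (-0.001252 E, -0.01535 N) → south.

S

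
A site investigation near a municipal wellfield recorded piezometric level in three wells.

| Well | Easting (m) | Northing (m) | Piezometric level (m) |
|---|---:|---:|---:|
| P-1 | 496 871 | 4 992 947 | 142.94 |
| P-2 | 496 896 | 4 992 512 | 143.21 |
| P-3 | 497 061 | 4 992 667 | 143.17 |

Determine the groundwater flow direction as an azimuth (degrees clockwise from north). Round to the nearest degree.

332°

Differences from P-1: to P-2 (Δx, Δy, Δh) = (25, -435, +0.27); to P-3 = (190, -280, +0.23).
Solve a·Δx + b·Δy = Δh: det = 25·(-280) − 190·(-435) = 75650.
∂h/∂x = [(+0.27)·(-280) − (+0.23)·(-435)] / 75650 = +0.0003232
∂h/∂y = [25·(+0.23) − 190·(+0.27)] / 75650 = -0.0006021
Flow direction (−∇h) has components (-0.0003232 E, +0.0006021 N).
Azimuth = atan2(E, N) = atan2(-0.0003232, +0.0006021) = 331.8° ≈ 332°.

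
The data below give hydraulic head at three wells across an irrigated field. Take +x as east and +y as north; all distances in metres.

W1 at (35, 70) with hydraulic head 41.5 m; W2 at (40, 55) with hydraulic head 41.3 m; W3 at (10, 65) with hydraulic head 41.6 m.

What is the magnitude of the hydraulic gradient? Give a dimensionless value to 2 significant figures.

0.013

Three-point gradient (reference W1): Δ to W2 = (5, -15, -0.2), Δ to W3 = (-25, -5, +0.1).
∂h/∂x = -0.006250, ∂h/∂y = +0.01125 (det = -400).
|∇h| = √(-0.006250² + 0.01125²) = 0.01287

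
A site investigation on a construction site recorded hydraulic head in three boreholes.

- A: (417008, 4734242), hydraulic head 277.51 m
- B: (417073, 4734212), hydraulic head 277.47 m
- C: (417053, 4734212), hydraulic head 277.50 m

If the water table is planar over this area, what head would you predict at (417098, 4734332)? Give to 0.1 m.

Three-point gradient (reference A): Δ to B = (65, -30, -0.04), Δ to C = (45, -30, -0.01).
∂h/∂x = -0.001500, ∂h/∂y = -0.001917 (det = -600).
h(417098, 4734332) = 277.51 + (-0.001500)·(90) + (-0.001917)·(90) = 277.51 -0.135 -0.172 = 277.203 m.

277.2 m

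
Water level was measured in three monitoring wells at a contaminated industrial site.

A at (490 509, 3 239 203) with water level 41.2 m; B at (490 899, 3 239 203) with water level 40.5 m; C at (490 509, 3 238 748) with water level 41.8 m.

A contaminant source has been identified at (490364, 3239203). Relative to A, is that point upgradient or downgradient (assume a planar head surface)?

∂h/∂x = (40.5 − 41.2) / (490899 − 490509) = -0.001795
∂h/∂y = (41.8 − 41.2) / (3238748 − 3239203) = -0.001319
Head at (490364, 3239203) = 41.2 + (-0.001795)·(-145) + (-0.001319)·(0) = 41.46 m.
That is higher than the 41.2 m at A, so the point is upgradient.

upgradient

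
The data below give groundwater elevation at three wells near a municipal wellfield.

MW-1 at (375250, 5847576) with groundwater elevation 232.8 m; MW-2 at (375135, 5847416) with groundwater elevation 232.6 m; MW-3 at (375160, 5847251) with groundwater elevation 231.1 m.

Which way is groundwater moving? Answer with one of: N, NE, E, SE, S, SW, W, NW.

With h = a·x + b·y + c and MW-1 as origin, the differences give:
  (-115)·a + (-160)·b = -0.2
  (-90)·a + (-325)·b = -1.7
Eliminate b (×(-325) and ×(-160), subtract): 22975·a = -207.00 → a = ∂h/∂x = -0.009010
Back-substitute: b = ∂h/∂y = +0.007726.
Flow = −∇h = (+0.009010 east, -0.007726 north), which points southeast.

SE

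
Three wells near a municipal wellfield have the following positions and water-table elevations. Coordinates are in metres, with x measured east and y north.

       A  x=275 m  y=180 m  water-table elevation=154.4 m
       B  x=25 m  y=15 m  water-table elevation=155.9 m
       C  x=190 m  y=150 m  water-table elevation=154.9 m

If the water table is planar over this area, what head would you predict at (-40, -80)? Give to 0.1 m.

With h = a·x + b·y + c and A as origin, the differences give:
  (-250)·a + (-165)·b = +1.5
  (-85)·a + (-30)·b = +0.5
Eliminate b (×(-30) and ×(-165), subtract): -6525·a = 37.50 → a = ∂h/∂x = -0.005747
Back-substitute: b = ∂h/∂y = -0.0003831.
h(-40, -80) = 154.4 + (-0.005747)·(-315) + (-0.0003831)·(-260) = 154.4 +1.810 +0.100 = 156.310 m.

156.3 m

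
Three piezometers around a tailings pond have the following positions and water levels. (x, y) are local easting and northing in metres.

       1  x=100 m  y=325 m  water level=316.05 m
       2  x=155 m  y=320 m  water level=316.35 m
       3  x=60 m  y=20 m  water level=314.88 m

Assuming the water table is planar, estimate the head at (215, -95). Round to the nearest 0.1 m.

315.4 m

Taking 1 as reference: 2−1 = (55, -5, +0.30); 3−1 = (-40, -305, -1.17).
Solve a·Δx + b·Δy = Δh: det = 55·(-305) − (-40)·(-5) = -16975.
∂h/∂x = [(+0.30)·(-305) − (-1.17)·(-5)] / -16975 = +0.005735
∂h/∂y = [55·(-1.17) − (-40)·(+0.30)] / -16975 = +0.003084
h(215, -95) = 316.05 + (+0.005735)·(115) + (+0.003084)·(-420) = 316.05 +0.660 -1.295 = 315.414 m.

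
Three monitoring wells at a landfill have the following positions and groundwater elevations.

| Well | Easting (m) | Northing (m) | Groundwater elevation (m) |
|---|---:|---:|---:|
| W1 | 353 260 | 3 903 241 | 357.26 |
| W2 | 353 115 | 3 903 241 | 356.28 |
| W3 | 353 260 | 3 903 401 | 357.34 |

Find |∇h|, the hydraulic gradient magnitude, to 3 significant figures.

∂h/∂x = (356.28 − 357.26) / (353115 − 353260) = +0.006759
∂h/∂y = (357.34 − 357.26) / (3903401 − 3903241) = +0.0005000
|∇h| = √(0.006759² + 0.0005000²) = 0.006777

0.00678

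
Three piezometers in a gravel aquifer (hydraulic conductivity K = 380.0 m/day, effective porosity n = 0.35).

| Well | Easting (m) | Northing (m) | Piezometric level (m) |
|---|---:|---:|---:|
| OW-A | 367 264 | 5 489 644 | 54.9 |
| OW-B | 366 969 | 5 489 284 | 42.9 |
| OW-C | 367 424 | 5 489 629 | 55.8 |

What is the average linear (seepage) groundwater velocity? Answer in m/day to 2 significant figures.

30 m/day

Differences from OW-A: to OW-B (Δx, Δy, Δh) = (-295, -360, -12.0); to OW-C = (160, -15, +0.9).
Determinant of the coordinate differences = (-295)·(-15) − 160·(-360) = 62025.
∂h/∂x = [(-12.0)·(-15) − (+0.9)·(-360)] / 62025 = +0.008126
∂h/∂y = [(-295)·(+0.9) − 160·(-12.0)] / 62025 = +0.02667
|∇h| = √(0.008126² + 0.02667²) = 0.02788
Seepage velocity v = K·i/n = 380.0 × 0.02788 / 0.35 = 30.27 m/day.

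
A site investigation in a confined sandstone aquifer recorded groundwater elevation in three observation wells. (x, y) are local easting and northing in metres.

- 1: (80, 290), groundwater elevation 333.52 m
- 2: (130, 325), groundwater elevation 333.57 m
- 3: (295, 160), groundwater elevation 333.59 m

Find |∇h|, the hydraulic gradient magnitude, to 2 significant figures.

0.00082

Three-point gradient (reference 1): Δ to 2 = (50, 35, +0.05), Δ to 3 = (215, -130, +0.07).
∂h/∂x = +0.0006381, ∂h/∂y = +0.0005169 (det = -14025).
|∇h| = √(0.0006381² + 0.0005169²) = 0.0008212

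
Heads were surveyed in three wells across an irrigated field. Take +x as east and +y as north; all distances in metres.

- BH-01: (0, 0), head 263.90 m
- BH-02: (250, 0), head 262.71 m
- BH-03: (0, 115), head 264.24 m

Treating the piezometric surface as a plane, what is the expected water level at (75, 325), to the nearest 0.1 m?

∂h/∂x = (262.71 − 263.90) / (250 − 0) = -0.004760
∂h/∂y = (264.24 − 263.90) / (115 − 0) = +0.002957
h(75, 325) = 263.90 + (-0.004760)·(75) + (+0.002957)·(325) = 263.90 -0.357 +0.961 = 264.504 m.

264.5 m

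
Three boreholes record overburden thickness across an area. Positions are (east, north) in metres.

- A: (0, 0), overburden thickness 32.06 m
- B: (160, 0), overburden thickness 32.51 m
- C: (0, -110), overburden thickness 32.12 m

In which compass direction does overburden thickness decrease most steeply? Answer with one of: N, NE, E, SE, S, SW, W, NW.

∂d/∂x = (32.51 − 32.06) / (160 − 0) = +0.002812
∂d/∂y = (32.12 − 32.06) / (-110 − 0) = -0.0005455
Steepest decrease is along −∇f = (-0.002812 E, +0.0005455 N) → west.

W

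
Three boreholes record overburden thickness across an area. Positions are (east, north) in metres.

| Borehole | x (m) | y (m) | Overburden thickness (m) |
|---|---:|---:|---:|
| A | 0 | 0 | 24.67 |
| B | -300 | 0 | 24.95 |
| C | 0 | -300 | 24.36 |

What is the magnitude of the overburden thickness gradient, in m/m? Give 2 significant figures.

∂d/∂x = (24.95 − 24.67) / (-300 − 0) = -0.0009333
∂d/∂y = (24.36 − 24.67) / (-300 − 0) = +0.001033
|∇f| = √(-0.0009333² + 0.001033²) = 0.001392 m/m

0.0014 m/m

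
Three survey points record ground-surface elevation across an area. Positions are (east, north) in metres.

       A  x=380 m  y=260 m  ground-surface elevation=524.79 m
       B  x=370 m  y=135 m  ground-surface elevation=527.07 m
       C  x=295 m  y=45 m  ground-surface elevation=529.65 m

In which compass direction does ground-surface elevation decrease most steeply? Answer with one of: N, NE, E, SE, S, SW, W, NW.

NE

Taking A as reference: B−A = (-10, -125, +2.28); C−A = (-85, -215, +4.86).
Solve a·Δx + b·Δy = Δz: det = (-10)·(-215) − (-85)·(-125) = -8475.
∂z/∂x = [(+2.28)·(-215) − (+4.86)·(-125)] / -8475 = -0.01384
∂z/∂y = [(-10)·(+4.86) − (-85)·(+2.28)] / -8475 = -0.01713
Steepest decrease is along −∇f = (+0.01384 E, +0.01713 N) → northeast.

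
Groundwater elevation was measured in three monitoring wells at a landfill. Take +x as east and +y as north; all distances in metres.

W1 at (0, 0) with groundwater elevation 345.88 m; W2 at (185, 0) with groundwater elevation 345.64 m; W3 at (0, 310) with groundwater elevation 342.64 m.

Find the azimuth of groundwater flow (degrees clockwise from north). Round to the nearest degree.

∂h/∂x = (345.64 − 345.88) / (185 − 0) = -0.001297
∂h/∂y = (342.64 − 345.88) / (310 − 0) = -0.01045
Flow direction (−∇h) has components (+0.001297 E, +0.01045 N).
Azimuth = atan2(E, N) = atan2(+0.001297, +0.01045) = 7.1° ≈ 007°.

007°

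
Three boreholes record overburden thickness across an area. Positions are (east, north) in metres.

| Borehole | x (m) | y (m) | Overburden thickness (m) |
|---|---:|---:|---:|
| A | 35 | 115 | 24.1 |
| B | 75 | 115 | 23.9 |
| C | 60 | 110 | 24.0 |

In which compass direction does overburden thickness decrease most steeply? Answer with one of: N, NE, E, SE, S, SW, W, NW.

Differences from A: to B (Δx, Δy, Δh) = (40, 0, -0.2); to C = (25, -5, -0.1).
Determinant of the coordinate differences = 40·(-5) − 25·0 = -200.
∂d/∂x = [(-0.2)·(-5) − (-0.1)·0] / -200 = -0.005000
∂d/∂y = [40·(-0.1) − 25·(-0.2)] / -200 = -0.005000
Steepest decrease is along −∇f = (+0.005000 E, +0.005000 N) → northeast.

NE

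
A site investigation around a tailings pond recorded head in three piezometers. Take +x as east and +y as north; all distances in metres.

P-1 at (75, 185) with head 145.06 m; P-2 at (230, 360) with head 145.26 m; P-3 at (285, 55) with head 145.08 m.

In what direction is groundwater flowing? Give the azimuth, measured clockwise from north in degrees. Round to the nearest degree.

Three-point gradient (reference P-1): Δ to P-2 = (155, 175, +0.20), Δ to P-3 = (210, -130, +0.02).
∂h/∂x = +0.0005185, ∂h/∂y = +0.0006837 (det = -56900).
Flow direction (−∇h) has components (-0.0005185 E, -0.0006837 N).
Azimuth = atan2(E, N) = atan2(-0.0005185, -0.0006837) = 217.2° ≈ 217°.

217°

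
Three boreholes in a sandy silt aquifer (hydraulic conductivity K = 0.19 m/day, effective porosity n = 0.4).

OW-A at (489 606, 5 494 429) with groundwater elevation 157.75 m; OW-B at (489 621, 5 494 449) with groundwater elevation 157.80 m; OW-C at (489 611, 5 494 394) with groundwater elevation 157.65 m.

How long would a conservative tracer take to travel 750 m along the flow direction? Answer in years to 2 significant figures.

With h = a·x + b·y + c and OW-A as origin, the differences give:
  15·a + 20·b = +0.05
  5·a + (-35)·b = -0.10
Eliminate b (×(-35) and ×20, subtract): -625·a = 0.250 → a = ∂h/∂x = -0.0004000
Back-substitute: b = ∂h/∂y = +0.002800.
|∇h| = √(-0.0004000² + 0.002800²) = 0.002828
Seepage velocity v = K·i/n = 0.19 × 0.002828 / 0.4 = 0.001343 m/day.
t = 750 / 0.001343 = 5.585e+05 days = 1.53e+03 years.

1500 years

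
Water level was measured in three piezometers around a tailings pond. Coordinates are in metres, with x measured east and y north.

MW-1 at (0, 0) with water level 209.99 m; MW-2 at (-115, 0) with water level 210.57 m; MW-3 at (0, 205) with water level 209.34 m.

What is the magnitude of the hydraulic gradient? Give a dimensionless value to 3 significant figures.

∂h/∂x = (210.57 − 209.99) / (-115 − 0) = -0.005043
∂h/∂y = (209.34 − 209.99) / (205 − 0) = -0.003171
|∇h| = √(-0.005043² + -0.003171²) = 0.005957

0.00596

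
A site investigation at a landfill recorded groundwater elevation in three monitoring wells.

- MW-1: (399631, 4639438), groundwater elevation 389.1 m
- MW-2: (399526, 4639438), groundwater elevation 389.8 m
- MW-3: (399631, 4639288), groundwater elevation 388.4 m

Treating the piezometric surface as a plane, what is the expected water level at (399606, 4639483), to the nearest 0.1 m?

∂h/∂x = (389.8 − 389.1) / (399526 − 399631) = -0.006667
∂h/∂y = (388.4 − 389.1) / (4639288 − 4639438) = +0.004667
h(399606, 4639483) = 389.1 + (-0.006667)·(-25) + (+0.004667)·(45) = 389.1 +0.167 +0.210 = 389.477 m.

389.5 m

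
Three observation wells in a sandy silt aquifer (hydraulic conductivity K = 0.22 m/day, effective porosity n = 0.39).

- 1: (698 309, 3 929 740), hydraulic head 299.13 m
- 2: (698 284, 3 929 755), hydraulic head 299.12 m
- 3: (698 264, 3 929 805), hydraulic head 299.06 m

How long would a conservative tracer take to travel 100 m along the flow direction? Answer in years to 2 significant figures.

340 years

Taking 1 as reference: 2−1 = (-25, 15, -0.01); 3−1 = (-45, 65, -0.07).
Determinant of the coordinate differences = (-25)·65 − (-45)·15 = -950.
∂h/∂x = [(-0.01)·65 − (-0.07)·15] / -950 = -0.0004211
∂h/∂y = [(-25)·(-0.07) − (-45)·(-0.01)] / -950 = -0.001368
|∇h| = √(-0.0004211² + -0.001368²) = 0.001431
Seepage velocity v = K·i/n = 0.22 × 0.001431 / 0.39 = 0.0008072 m/day.
t = 100 / 0.0008072 = 1.239e+05 days = 339 years.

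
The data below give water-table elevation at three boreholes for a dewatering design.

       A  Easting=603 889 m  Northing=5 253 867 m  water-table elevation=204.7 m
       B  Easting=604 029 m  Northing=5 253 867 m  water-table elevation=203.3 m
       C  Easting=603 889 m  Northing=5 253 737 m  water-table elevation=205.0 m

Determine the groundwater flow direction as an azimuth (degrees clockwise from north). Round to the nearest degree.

077°

∂h/∂x = (203.3 − 204.7) / (604029 − 603889) = -0.010000
∂h/∂y = (205.0 − 204.7) / (5253737 − 5253867) = -0.002308
Flow direction (−∇h) has components (+0.010000 E, +0.002308 N).
Azimuth = atan2(E, N) = atan2(+0.010000, +0.002308) = 77.0° ≈ 077°.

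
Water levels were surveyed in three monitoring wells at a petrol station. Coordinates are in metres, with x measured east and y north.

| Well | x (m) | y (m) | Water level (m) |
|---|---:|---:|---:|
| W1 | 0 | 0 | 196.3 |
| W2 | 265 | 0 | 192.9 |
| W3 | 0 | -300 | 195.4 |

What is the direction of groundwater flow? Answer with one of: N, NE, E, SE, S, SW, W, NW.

E

∂h/∂x = (192.9 − 196.3) / (265 − 0) = -0.01283
∂h/∂y = (195.4 − 196.3) / (-300 − 0) = +0.003000
Flow = −∇h = (+0.01283 east, -0.003000 north), which points east.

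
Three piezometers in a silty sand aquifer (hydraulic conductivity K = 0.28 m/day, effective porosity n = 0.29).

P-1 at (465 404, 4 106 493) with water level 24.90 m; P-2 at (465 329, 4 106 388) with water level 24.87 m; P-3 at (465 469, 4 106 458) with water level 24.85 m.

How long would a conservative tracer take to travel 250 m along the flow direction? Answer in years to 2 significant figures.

950 years

Differences from P-1: to P-2 (Δx, Δy, Δh) = (-75, -105, -0.03); to P-3 = (65, -35, -0.05).
Determinant of the coordinate differences = (-75)·(-35) − 65·(-105) = 9450.
∂h/∂x = [(-0.03)·(-35) − (-0.05)·(-105)] / 9450 = -0.0004444
∂h/∂y = [(-75)·(-0.05) − 65·(-0.03)] / 9450 = +0.0006032
|∇h| = √(-0.0004444² + 0.0006032²) = 0.0007492
Seepage velocity v = K·i/n = 0.28 × 0.0007492 / 0.29 = 0.0007234 m/day.
t = 250 / 0.0007234 = 3.456e+05 days = 946 years.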